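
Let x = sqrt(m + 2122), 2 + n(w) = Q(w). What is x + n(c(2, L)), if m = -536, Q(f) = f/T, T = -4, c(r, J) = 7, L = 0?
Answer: -15/4 + sqrt(1586) ≈ 36.075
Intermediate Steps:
Q(f) = -f/4 (Q(f) = f/(-4) = f*(-1/4) = -f/4)
n(w) = -2 - w/4
x = sqrt(1586) (x = sqrt(-536 + 2122) = sqrt(1586) ≈ 39.825)
x + n(c(2, L)) = sqrt(1586) + (-2 - 1/4*7) = sqrt(1586) + (-2 - 7/4) = sqrt(1586) - 15/4 = -15/4 + sqrt(1586)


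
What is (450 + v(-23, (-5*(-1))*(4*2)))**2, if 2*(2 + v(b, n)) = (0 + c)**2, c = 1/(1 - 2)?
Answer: 804609/4 ≈ 2.0115e+5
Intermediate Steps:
c = -1 (c = 1/(-1) = -1)
v(b, n) = -3/2 (v(b, n) = -2 + (0 - 1)**2/2 = -2 + (1/2)*(-1)**2 = -2 + (1/2)*1 = -2 + 1/2 = -3/2)
(450 + v(-23, (-5*(-1))*(4*2)))**2 = (450 - 3/2)**2 = (897/2)**2 = 804609/4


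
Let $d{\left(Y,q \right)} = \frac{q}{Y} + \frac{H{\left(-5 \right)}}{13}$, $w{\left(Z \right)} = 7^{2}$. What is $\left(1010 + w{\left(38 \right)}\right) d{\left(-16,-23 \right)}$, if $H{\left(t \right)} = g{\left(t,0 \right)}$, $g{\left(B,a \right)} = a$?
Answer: $\frac{24357}{16} \approx 1522.3$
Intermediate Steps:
$w{\left(Z \right)} = 49$
$H{\left(t \right)} = 0$
$d{\left(Y,q \right)} = \frac{q}{Y}$ ($d{\left(Y,q \right)} = \frac{q}{Y} + \frac{0}{13} = \frac{q}{Y} + 0 \cdot \frac{1}{13} = \frac{q}{Y} + 0 = \frac{q}{Y}$)
$\left(1010 + w{\left(38 \right)}\right) d{\left(-16,-23 \right)} = \left(1010 + 49\right) \left(- \frac{23}{-16}\right) = 1059 \left(\left(-23\right) \left(- \frac{1}{16}\right)\right) = 1059 \cdot \frac{23}{16} = \frac{24357}{16}$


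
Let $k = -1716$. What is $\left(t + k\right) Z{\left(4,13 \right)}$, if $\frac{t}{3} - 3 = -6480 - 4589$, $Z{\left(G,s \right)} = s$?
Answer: $-453882$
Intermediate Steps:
$t = -33198$ ($t = 9 + 3 \left(-6480 - 4589\right) = 9 + 3 \left(-11069\right) = 9 - 33207 = -33198$)
$\left(t + k\right) Z{\left(4,13 \right)} = \left(-33198 - 1716\right) 13 = \left(-34914\right) 13 = -453882$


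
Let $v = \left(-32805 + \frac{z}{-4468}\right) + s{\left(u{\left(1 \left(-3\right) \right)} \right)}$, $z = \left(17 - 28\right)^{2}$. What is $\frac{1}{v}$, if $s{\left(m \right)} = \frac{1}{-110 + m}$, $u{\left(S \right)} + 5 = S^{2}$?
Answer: $- \frac{236804}{7768363867} \approx -3.0483 \cdot 10^{-5}$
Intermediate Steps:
$z = 121$ ($z = \left(-11\right)^{2} = 121$)
$u{\left(S \right)} = -5 + S^{2}$
$v = - \frac{7768363867}{236804}$ ($v = \left(-32805 + \frac{121}{-4468}\right) + \frac{1}{-110 - \left(5 - \left(1 \left(-3\right)\right)^{2}\right)} = \left(-32805 + 121 \left(- \frac{1}{4468}\right)\right) + \frac{1}{-110 - \left(5 - \left(-3\right)^{2}\right)} = \left(-32805 - \frac{121}{4468}\right) + \frac{1}{-110 + \left(-5 + 9\right)} = - \frac{146572861}{4468} + \frac{1}{-110 + 4} = - \frac{146572861}{4468} + \frac{1}{-106} = - \frac{146572861}{4468} - \frac{1}{106} = - \frac{7768363867}{236804} \approx -32805.0$)
$\frac{1}{v} = \frac{1}{- \frac{7768363867}{236804}} = - \frac{236804}{7768363867}$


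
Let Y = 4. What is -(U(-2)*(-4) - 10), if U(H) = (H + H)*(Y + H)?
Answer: -22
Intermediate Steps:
U(H) = 2*H*(4 + H) (U(H) = (H + H)*(4 + H) = (2*H)*(4 + H) = 2*H*(4 + H))
-(U(-2)*(-4) - 10) = -((2*(-2)*(4 - 2))*(-4) - 10) = -((2*(-2)*2)*(-4) - 10) = -(-8*(-4) - 10) = -(32 - 10) = -1*22 = -22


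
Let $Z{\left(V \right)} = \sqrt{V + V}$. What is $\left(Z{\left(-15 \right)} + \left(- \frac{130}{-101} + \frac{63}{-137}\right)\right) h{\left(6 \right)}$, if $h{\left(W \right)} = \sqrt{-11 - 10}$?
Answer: $- 3 \sqrt{70} + \frac{11447 i \sqrt{21}}{13837} \approx -25.1 + 3.791 i$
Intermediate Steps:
$h{\left(W \right)} = i \sqrt{21}$ ($h{\left(W \right)} = \sqrt{-21} = i \sqrt{21}$)
$Z{\left(V \right)} = \sqrt{2} \sqrt{V}$ ($Z{\left(V \right)} = \sqrt{2 V} = \sqrt{2} \sqrt{V}$)
$\left(Z{\left(-15 \right)} + \left(- \frac{130}{-101} + \frac{63}{-137}\right)\right) h{\left(6 \right)} = \left(\sqrt{2} \sqrt{-15} + \left(- \frac{130}{-101} + \frac{63}{-137}\right)\right) i \sqrt{21} = \left(\sqrt{2} i \sqrt{15} + \left(\left(-130\right) \left(- \frac{1}{101}\right) + 63 \left(- \frac{1}{137}\right)\right)\right) i \sqrt{21} = \left(i \sqrt{30} + \left(\frac{130}{101} - \frac{63}{137}\right)\right) i \sqrt{21} = \left(i \sqrt{30} + \frac{11447}{13837}\right) i \sqrt{21} = \left(\frac{11447}{13837} + i \sqrt{30}\right) i \sqrt{21} = i \sqrt{21} \left(\frac{11447}{13837} + i \sqrt{30}\right)$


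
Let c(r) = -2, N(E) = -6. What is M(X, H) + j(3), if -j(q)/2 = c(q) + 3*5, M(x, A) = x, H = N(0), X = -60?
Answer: -86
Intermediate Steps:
H = -6
j(q) = -26 (j(q) = -2*(-2 + 3*5) = -2*(-2 + 15) = -2*13 = -26)
M(X, H) + j(3) = -60 - 26 = -86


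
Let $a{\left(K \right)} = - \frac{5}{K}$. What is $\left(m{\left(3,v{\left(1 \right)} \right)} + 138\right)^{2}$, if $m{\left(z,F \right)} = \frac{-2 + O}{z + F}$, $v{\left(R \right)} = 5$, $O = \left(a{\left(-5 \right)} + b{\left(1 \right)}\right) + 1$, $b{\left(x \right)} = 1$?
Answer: $\frac{1221025}{64} \approx 19079.0$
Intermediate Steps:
$O = 3$ ($O = \left(- \frac{5}{-5} + 1\right) + 1 = \left(\left(-5\right) \left(- \frac{1}{5}\right) + 1\right) + 1 = \left(1 + 1\right) + 1 = 2 + 1 = 3$)
$m{\left(z,F \right)} = \frac{1}{F + z}$ ($m{\left(z,F \right)} = \frac{-2 + 3}{z + F} = 1 \frac{1}{F + z} = \frac{1}{F + z}$)
$\left(m{\left(3,v{\left(1 \right)} \right)} + 138\right)^{2} = \left(\frac{1}{5 + 3} + 138\right)^{2} = \left(\frac{1}{8} + 138\right)^{2} = \left(\frac{1105}{8}\right)^{2} = \frac{1221025}{64}$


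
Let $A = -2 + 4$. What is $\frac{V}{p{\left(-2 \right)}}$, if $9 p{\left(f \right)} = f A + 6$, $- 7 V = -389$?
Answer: $\frac{3501}{14} \approx 250.07$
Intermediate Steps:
$A = 2$
$V = \frac{389}{7}$ ($V = \left(- \frac{1}{7}\right) \left(-389\right) = \frac{389}{7} \approx 55.571$)
$p{\left(f \right)} = \frac{2}{3} + \frac{2 f}{9}$ ($p{\left(f \right)} = \frac{f 2 + 6}{9} = \frac{2 f + 6}{9} = \frac{6 + 2 f}{9} = \frac{2}{3} + \frac{2 f}{9}$)
$\frac{V}{p{\left(-2 \right)}} = \frac{389}{7 \left(\frac{2}{3} + \frac{2}{9} \left(-2\right)\right)} = \frac{389}{7 \left(\frac{2}{3} - \frac{4}{9}\right)} = \frac{389}{7 \cdot \frac{2}{9}} = \frac{389}{7} \cdot \frac{9}{2} = \frac{3501}{14}$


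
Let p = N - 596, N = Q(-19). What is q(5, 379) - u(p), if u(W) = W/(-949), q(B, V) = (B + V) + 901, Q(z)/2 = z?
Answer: 1218831/949 ≈ 1284.3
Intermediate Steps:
Q(z) = 2*z
q(B, V) = 901 + B + V
N = -38 (N = 2*(-19) = -38)
p = -634 (p = -38 - 596 = -634)
u(W) = -W/949 (u(W) = W*(-1/949) = -W/949)
q(5, 379) - u(p) = (901 + 5 + 379) - (-1)*(-634)/949 = 1285 - 1*634/949 = 1285 - 634/949 = 1218831/949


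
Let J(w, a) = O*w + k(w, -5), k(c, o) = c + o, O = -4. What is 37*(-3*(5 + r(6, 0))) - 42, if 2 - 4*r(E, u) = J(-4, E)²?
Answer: 2829/4 ≈ 707.25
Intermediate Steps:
J(w, a) = -5 - 3*w (J(w, a) = -4*w + (w - 5) = -4*w + (-5 + w) = -5 - 3*w)
r(E, u) = -47/4 (r(E, u) = ½ - (-5 - 3*(-4))²/4 = ½ - (-5 + 12)²/4 = ½ - ¼*7² = ½ - ¼*49 = ½ - 49/4 = -47/4)
37*(-3*(5 + r(6, 0))) - 42 = 37*(-3*(5 - 47/4)) - 42 = 37*(-3*(-27/4)) - 42 = 37*(81/4) - 42 = 2997/4 - 42 = 2829/4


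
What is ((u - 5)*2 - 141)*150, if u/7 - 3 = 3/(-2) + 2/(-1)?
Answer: -23700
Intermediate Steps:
u = -7/2 (u = 21 + 7*(3/(-2) + 2/(-1)) = 21 + 7*(3*(-1/2) + 2*(-1)) = 21 + 7*(-3/2 - 2) = 21 + 7*(-7/2) = 21 - 49/2 = -7/2 ≈ -3.5000)
((u - 5)*2 - 141)*150 = ((-7/2 - 5)*2 - 141)*150 = (-17/2*2 - 141)*150 = (-17 - 141)*150 = -158*150 = -23700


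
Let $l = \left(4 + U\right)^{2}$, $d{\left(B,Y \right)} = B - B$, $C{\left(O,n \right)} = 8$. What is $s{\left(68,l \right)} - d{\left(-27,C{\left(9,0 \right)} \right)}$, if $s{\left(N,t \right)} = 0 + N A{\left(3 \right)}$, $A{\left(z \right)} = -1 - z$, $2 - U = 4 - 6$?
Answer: $-272$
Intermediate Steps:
$U = 4$ ($U = 2 - \left(4 - 6\right) = 2 - -2 = 2 + 2 = 4$)
$d{\left(B,Y \right)} = 0$
$l = 64$ ($l = \left(4 + 4\right)^{2} = 8^{2} = 64$)
$s{\left(N,t \right)} = - 4 N$ ($s{\left(N,t \right)} = 0 + N \left(-1 - 3\right) = 0 + N \left(-4\right) = 0 - 4 N = - 4 N$)
$s{\left(68,l \right)} - d{\left(-27,C{\left(9,0 \right)} \right)} = \left(-4\right) 68 - 0 = -272 + 0 = -272$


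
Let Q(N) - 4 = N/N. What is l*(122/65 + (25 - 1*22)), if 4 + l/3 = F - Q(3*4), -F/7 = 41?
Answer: -281496/65 ≈ -4330.7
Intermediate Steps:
F = -287 (F = -7*41 = -287)
Q(N) = 5 (Q(N) = 4 + N/N = 4 + 1 = 5)
l = -888 (l = -12 + 3*(-287 - 1*5) = -12 + 3*(-287 - 5) = -12 + 3*(-292) = -12 - 876 = -888)
l*(122/65 + (25 - 1*22)) = -888*(122/65 + (25 - 1*22)) = -888*(122*(1/65) + (25 - 22)) = -888*(122/65 + 3) = -888*317/65 = -281496/65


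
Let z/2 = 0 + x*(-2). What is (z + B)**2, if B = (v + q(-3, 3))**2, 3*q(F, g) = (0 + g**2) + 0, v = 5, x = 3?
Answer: 2704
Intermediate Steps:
q(F, g) = g**2/3 (q(F, g) = ((0 + g**2) + 0)/3 = (g**2 + 0)/3 = g**2/3)
z = -12 (z = 2*(0 + 3*(-2)) = 2*(0 - 6) = 2*(-6) = -12)
B = 64 (B = (5 + (1/3)*3**2)**2 = (5 + (1/3)*9)**2 = (5 + 3)**2 = 8**2 = 64)
(z + B)**2 = (-12 + 64)**2 = 52**2 = 2704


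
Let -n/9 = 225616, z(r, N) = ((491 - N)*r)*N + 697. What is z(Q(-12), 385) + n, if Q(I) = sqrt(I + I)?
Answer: -2029847 + 81620*I*sqrt(6) ≈ -2.0298e+6 + 1.9993e+5*I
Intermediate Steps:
Q(I) = sqrt(2)*sqrt(I) (Q(I) = sqrt(2*I) = sqrt(2)*sqrt(I))
z(r, N) = 697 + N*r*(491 - N) (z(r, N) = (r*(491 - N))*N + 697 = N*r*(491 - N) + 697 = 697 + N*r*(491 - N))
n = -2030544 (n = -9*225616 = -2030544)
z(Q(-12), 385) + n = (697 - 1*sqrt(2)*sqrt(-12)*385**2 + 491*385*(sqrt(2)*sqrt(-12))) - 2030544 = (697 - 1*sqrt(2)*(2*I*sqrt(3))*148225 + 491*385*(sqrt(2)*(2*I*sqrt(3)))) - 2030544 = (697 - 1*2*I*sqrt(6)*148225 + 491*385*(2*I*sqrt(6))) - 2030544 = (697 - 296450*I*sqrt(6) + 378070*I*sqrt(6)) - 2030544 = (697 + 81620*I*sqrt(6)) - 2030544 = -2029847 + 81620*I*sqrt(6)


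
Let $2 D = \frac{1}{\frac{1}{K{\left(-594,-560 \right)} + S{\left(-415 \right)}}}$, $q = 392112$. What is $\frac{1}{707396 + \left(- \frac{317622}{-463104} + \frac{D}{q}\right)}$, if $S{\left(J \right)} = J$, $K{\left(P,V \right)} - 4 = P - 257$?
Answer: $\frac{210172032}{148674998557907} \approx 1.4136 \cdot 10^{-6}$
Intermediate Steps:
$K{\left(P,V \right)} = -253 + P$ ($K{\left(P,V \right)} = 4 + \left(P - 257\right) = 4 + \left(-257 + P\right) = -253 + P$)
$D = -631$ ($D = \frac{1}{2 \frac{1}{\left(-253 - 594\right) - 415}} = \frac{1}{2 \frac{1}{-847 - 415}} = \frac{1}{2 \frac{1}{-1262}} = \frac{1}{2 \left(- \frac{1}{1262}\right)} = \frac{1}{2} \left(-1262\right) = -631$)
$\frac{1}{707396 + \left(- \frac{317622}{-463104} + \frac{D}{q}\right)} = \frac{1}{707396 - \left(- \frac{52937}{77184} + \frac{631}{392112}\right)} = \frac{1}{707396 - - \frac{143809235}{210172032}} = \frac{1}{707396 + \left(\frac{52937}{77184} - \frac{631}{392112}\right)} = \frac{1}{707396 + \frac{143809235}{210172032}} = \frac{1}{\frac{148674998557907}{210172032}} = \frac{210172032}{148674998557907}$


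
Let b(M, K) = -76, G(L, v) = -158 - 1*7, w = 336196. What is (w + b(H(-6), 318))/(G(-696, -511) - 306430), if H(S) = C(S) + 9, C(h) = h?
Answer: -67224/61319 ≈ -1.0963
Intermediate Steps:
H(S) = 9 + S (H(S) = S + 9 = 9 + S)
G(L, v) = -165 (G(L, v) = -158 - 7 = -165)
(w + b(H(-6), 318))/(G(-696, -511) - 306430) = (336196 - 76)/(-165 - 306430) = 336120/(-306595) = 336120*(-1/306595) = -67224/61319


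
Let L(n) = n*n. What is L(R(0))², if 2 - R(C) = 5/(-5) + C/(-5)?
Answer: 81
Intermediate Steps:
R(C) = 3 + C/5 (R(C) = 2 - (5/(-5) + C/(-5)) = 2 - (5*(-⅕) + C*(-⅕)) = 2 - (-1 - C/5) = 2 + (1 + C/5) = 3 + C/5)
L(n) = n²
L(R(0))² = ((3 + (⅕)*0)²)² = ((3 + 0)²)² = (3²)² = 9² = 81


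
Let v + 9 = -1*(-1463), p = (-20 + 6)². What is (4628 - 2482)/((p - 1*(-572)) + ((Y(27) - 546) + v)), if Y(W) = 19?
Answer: 2146/1695 ≈ 1.2661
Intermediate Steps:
p = 196 (p = (-14)² = 196)
v = 1454 (v = -9 - 1*(-1463) = -9 + 1463 = 1454)
(4628 - 2482)/((p - 1*(-572)) + ((Y(27) - 546) + v)) = (4628 - 2482)/((196 - 1*(-572)) + ((19 - 546) + 1454)) = 2146/((196 + 572) + (-527 + 1454)) = 2146/(768 + 927) = 2146/1695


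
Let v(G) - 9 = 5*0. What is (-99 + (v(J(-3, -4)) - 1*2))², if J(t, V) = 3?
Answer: 8464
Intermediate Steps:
v(G) = 9 (v(G) = 9 + 5*0 = 9 + 0 = 9)
(-99 + (v(J(-3, -4)) - 1*2))² = (-99 + (9 - 1*2))² = (-99 + (9 - 2))² = (-99 + 7)² = (-92)² = 8464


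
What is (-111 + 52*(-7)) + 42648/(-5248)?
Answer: -316931/656 ≈ -483.13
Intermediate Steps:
(-111 + 52*(-7)) + 42648/(-5248) = (-111 - 364) + 42648*(-1/5248) = -475 - 5331/656 = -316931/656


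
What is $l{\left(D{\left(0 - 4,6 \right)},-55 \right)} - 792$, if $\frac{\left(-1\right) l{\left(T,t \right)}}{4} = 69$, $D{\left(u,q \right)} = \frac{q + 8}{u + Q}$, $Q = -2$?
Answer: $-1068$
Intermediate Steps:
$D{\left(u,q \right)} = \frac{8 + q}{-2 + u}$ ($D{\left(u,q \right)} = \frac{q + 8}{u - 2} = \frac{8 + q}{-2 + u}$)
$l{\left(T,t \right)} = -276$ ($l{\left(T,t \right)} = \left(-4\right) 69 = -276$)
$l{\left(D{\left(0 - 4,6 \right)},-55 \right)} - 792 = -276 - 792 = -1068$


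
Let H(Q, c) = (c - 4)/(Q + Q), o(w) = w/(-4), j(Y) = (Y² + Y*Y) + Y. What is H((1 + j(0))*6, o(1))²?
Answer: 289/2304 ≈ 0.12543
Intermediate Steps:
j(Y) = Y + 2*Y² (j(Y) = (Y² + Y²) + Y = 2*Y² + Y = Y + 2*Y²)
o(w) = -w/4 (o(w) = w*(-¼) = -w/4)
H(Q, c) = (-4 + c)/(2*Q) (H(Q, c) = (-4 + c)/((2*Q)) = (-4 + c)*(1/(2*Q)) = (-4 + c)/(2*Q))
H((1 + j(0))*6, o(1))² = ((-4 - ¼*1)/(2*(((1 + 0*(1 + 2*0))*6))))² = ((-4 - ¼)/(2*(((1 + 0*(1 + 0))*6))))² = ((½)*(-17/4)/((1 + 0*1)*6))² = ((½)*(-17/4)/((1 + 0)*6))² = ((½)*(-17/4)/(1*6))² = ((½)*(-17/4)/6)² = ((½)*(⅙)*(-17/4))² = (-17/48)² = 289/2304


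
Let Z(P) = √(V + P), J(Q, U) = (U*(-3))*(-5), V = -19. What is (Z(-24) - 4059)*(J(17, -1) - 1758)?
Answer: 7196607 - 1773*I*√43 ≈ 7.1966e+6 - 11626.0*I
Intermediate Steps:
J(Q, U) = 15*U (J(Q, U) = -3*U*(-5) = 15*U)
Z(P) = √(-19 + P)
(Z(-24) - 4059)*(J(17, -1) - 1758) = (√(-19 - 24) - 4059)*(15*(-1) - 1758) = (√(-43) - 4059)*(-15 - 1758) = (I*√43 - 4059)*(-1773) = (-4059 + I*√43)*(-1773) = 7196607 - 1773*I*√43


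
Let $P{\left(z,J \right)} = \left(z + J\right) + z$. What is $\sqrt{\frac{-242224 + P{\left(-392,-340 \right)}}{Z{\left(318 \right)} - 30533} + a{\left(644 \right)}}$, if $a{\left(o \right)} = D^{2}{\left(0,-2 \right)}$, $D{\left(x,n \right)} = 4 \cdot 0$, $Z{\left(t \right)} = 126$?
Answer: $\frac{2 \sqrt{1849870659}}{30407} \approx 2.829$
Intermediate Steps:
$D{\left(x,n \right)} = 0$
$P{\left(z,J \right)} = J + 2 z$ ($P{\left(z,J \right)} = \left(J + z\right) + z = J + 2 z$)
$a{\left(o \right)} = 0$ ($a{\left(o \right)} = 0^{2} = 0$)
$\sqrt{\frac{-242224 + P{\left(-392,-340 \right)}}{Z{\left(318 \right)} - 30533} + a{\left(644 \right)}} = \sqrt{\frac{-242224 + \left(-340 + 2 \left(-392\right)\right)}{126 - 30533} + 0} = \sqrt{\frac{-242224 - 1124}{-30407} + 0} = \sqrt{\left(-242224 - 1124\right) \left(- \frac{1}{30407}\right) + 0} = \sqrt{\left(-243348\right) \left(- \frac{1}{30407}\right) + 0} = \sqrt{\frac{243348}{30407} + 0} = \sqrt{\frac{243348}{30407}} = \frac{2 \sqrt{1849870659}}{30407}$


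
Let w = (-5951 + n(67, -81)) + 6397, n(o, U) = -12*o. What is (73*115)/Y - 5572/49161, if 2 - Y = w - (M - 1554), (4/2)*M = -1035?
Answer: -13404542/2671081 ≈ -5.0184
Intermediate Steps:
M = -1035/2 (M = (½)*(-1035) = -1035/2 ≈ -517.50)
w = -358 (w = (-5951 - 12*67) + 6397 = (-5951 - 804) + 6397 = -6755 + 6397 = -358)
Y = -3423/2 (Y = 2 - (-358 - (-1035/2 - 1554)) = 2 - (-358 - 1*(-4143/2)) = 2 - (-358 + 4143/2) = 2 - 1*3427/2 = 2 - 3427/2 = -3423/2 ≈ -1711.5)
(73*115)/Y - 5572/49161 = (73*115)/(-3423/2) - 5572/49161 = 8395*(-2/3423) - 5572*1/49161 = -16790/3423 - 796/7023 = -13404542/2671081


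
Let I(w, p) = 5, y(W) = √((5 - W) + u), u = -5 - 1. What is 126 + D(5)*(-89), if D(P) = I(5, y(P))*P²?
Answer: -10999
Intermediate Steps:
u = -6
y(W) = √(-1 - W) (y(W) = √((5 - W) - 6) = √(-1 - W))
D(P) = 5*P²
126 + D(5)*(-89) = 126 + (5*5²)*(-89) = 126 + (5*25)*(-89) = 126 + 125*(-89) = 126 - 11125 = -10999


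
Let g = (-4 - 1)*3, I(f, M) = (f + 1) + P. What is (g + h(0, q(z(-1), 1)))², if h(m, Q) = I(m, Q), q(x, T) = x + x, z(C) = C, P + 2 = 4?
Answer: 144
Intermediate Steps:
P = 2 (P = -2 + 4 = 2)
I(f, M) = 3 + f (I(f, M) = (f + 1) + 2 = (1 + f) + 2 = 3 + f)
q(x, T) = 2*x
h(m, Q) = 3 + m
g = -15 (g = -5*3 = -15)
(g + h(0, q(z(-1), 1)))² = (-15 + (3 + 0))² = (-15 + 3)² = (-12)² = 144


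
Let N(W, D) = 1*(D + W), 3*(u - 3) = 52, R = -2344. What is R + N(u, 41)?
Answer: -6848/3 ≈ -2282.7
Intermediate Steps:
u = 61/3 (u = 3 + (1/3)*52 = 3 + 52/3 = 61/3 ≈ 20.333)
N(W, D) = D + W
R + N(u, 41) = -2344 + (41 + 61/3) = -2344 + 184/3 = -6848/3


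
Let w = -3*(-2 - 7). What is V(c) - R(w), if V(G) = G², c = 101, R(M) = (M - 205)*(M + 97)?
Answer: 32273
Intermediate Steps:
w = 27 (w = -3*(-9) = 27)
R(M) = (-205 + M)*(97 + M)
V(c) - R(w) = 101² - (-19885 + 27² - 108*27) = 10201 - (-19885 + 729 - 2916) = 10201 - 1*(-22072) = 10201 + 22072 = 32273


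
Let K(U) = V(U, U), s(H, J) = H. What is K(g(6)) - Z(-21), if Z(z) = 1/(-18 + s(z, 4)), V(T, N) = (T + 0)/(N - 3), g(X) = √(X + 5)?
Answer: 431/78 + 3*√11/2 ≈ 10.501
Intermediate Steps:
g(X) = √(5 + X)
V(T, N) = T/(-3 + N)
K(U) = U/(-3 + U)
Z(z) = 1/(-18 + z)
K(g(6)) - Z(-21) = √(5 + 6)/(-3 + √(5 + 6)) - 1/(-18 - 21) = √11/(-3 + √11) - 1/(-39) = √11/(-3 + √11) - 1*(-1/39) = √11/(-3 + √11) + 1/39 = 1/39 + √11/(-3 + √11)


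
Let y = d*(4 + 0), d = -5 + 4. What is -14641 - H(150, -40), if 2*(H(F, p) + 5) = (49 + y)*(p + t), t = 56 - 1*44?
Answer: -14006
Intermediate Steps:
d = -1
t = 12 (t = 56 - 44 = 12)
y = -4 (y = -(4 + 0) = -1*4 = -4)
H(F, p) = 265 + 45*p/2 (H(F, p) = -5 + ((49 - 4)*(p + 12))/2 = -5 + (45*(12 + p))/2 = -5 + (540 + 45*p)/2 = -5 + (270 + 45*p/2) = 265 + 45*p/2)
-14641 - H(150, -40) = -14641 - (265 + (45/2)*(-40)) = -14641 - (265 - 900) = -14641 - 1*(-635) = -14641 + 635 = -14006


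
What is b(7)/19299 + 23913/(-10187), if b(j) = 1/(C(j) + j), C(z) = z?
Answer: -6460947631/2752384782 ≈ -2.3474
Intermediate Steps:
b(j) = 1/(2*j) (b(j) = 1/(j + j) = 1/(2*j))
b(7)/19299 + 23913/(-10187) = ((1/2)/7)/19299 + 23913/(-10187) = ((1/2)*(1/7))*(1/19299) + 23913*(-1/10187) = (1/14)*(1/19299) - 23913/10187 = 1/270186 - 23913/10187 = -6460947631/2752384782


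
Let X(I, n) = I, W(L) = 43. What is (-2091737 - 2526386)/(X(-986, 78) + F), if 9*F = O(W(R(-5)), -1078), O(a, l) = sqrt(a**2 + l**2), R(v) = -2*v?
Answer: 368831011518/77583943 + 41563107*sqrt(1163933)/77583943 ≈ 5331.9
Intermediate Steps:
F = sqrt(1163933)/9 (F = sqrt(43**2 + (-1078)**2)/9 = sqrt(1849 + 1162084)/9 = sqrt(1163933)/9 ≈ 119.87)
(-2091737 - 2526386)/(X(-986, 78) + F) = (-2091737 - 2526386)/(-986 + sqrt(1163933)/9) = -4618123/(-986 + sqrt(1163933)/9)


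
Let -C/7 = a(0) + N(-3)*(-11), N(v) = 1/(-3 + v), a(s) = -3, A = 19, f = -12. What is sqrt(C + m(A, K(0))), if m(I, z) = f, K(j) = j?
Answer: I*sqrt(138)/6 ≈ 1.9579*I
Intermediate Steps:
m(I, z) = -12
C = 49/6 (C = -7*(-3 - 11/(-3 - 3)) = -7*(-3 - 11/(-6)) = -7*(-3 - 1/6*(-11)) = -7*(-3 + 11/6) = -7*(-7/6) = 49/6 ≈ 8.1667)
sqrt(C + m(A, K(0))) = sqrt(49/6 - 12) = sqrt(-23/6) = I*sqrt(138)/6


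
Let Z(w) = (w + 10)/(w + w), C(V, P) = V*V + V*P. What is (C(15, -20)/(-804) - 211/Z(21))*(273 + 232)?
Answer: -1198991705/8308 ≈ -1.4432e+5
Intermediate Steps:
C(V, P) = V² + P*V
Z(w) = (10 + w)/(2*w) (Z(w) = (10 + w)/((2*w)) = (10 + w)*(1/(2*w)) = (10 + w)/(2*w))
(C(15, -20)/(-804) - 211/Z(21))*(273 + 232) = ((15*(-20 + 15))/(-804) - 211*42/(10 + 21))*(273 + 232) = ((15*(-5))*(-1/804) - 211/((½)*(1/21)*31))*505 = (-75*(-1/804) - 211/31/42)*505 = (25/268 - 211*42/31)*505 = (25/268 - 8862/31)*505 = -2374241/8308*505 = -1198991705/8308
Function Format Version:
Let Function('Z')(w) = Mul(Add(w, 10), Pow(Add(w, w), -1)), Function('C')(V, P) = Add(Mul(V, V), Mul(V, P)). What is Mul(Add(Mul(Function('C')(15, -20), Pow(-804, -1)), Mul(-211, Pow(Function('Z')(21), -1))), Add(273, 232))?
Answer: Rational(-1198991705, 8308) ≈ -1.4432e+5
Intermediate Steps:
Function('C')(V, P) = Add(Pow(V, 2), Mul(P, V))
Function('Z')(w) = Mul(Rational(1, 2), Pow(w, -1), Add(10, w)) (Function('Z')(w) = Mul(Add(10, w), Pow(Mul(2, w), -1)) = Mul(Add(10, w), Mul(Rational(1, 2), Pow(w, -1))) = Mul(Rational(1, 2), Pow(w, -1), Add(10, w)))
Mul(Add(Mul(Function('C')(15, -20), Pow(-804, -1)), Mul(-211, Pow(Function('Z')(21), -1))), Add(273, 232)) = Mul(Add(Mul(Mul(15, Add(-20, 15)), Pow(-804, -1)), Mul(-211, Pow(Mul(Rational(1, 2), Pow(21, -1), Add(10, 21)), -1))), Add(273, 232)) = Mul(Add(Mul(Mul(15, -5), Rational(-1, 804)), Mul(-211, Pow(Mul(Rational(1, 2), Rational(1, 21), 31), -1))), 505) = Mul(Add(Mul(-75, Rational(-1, 804)), Mul(-211, Pow(Rational(31, 42), -1))), 505) = Mul(Add(Rational(25, 268), Mul(-211, Rational(42, 31))), 505) = Mul(Add(Rational(25, 268), Rational(-8862, 31)), 505) = Mul(Rational(-2374241, 8308), 505) = Rational(-1198991705, 8308)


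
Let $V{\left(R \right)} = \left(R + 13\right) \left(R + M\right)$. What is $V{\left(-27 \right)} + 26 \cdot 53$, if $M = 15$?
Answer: $1546$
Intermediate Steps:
$V{\left(R \right)} = \left(13 + R\right) \left(15 + R\right)$ ($V{\left(R \right)} = \left(R + 13\right) \left(R + 15\right) = \left(13 + R\right) \left(15 + R\right)$)
$V{\left(-27 \right)} + 26 \cdot 53 = \left(195 + \left(-27\right)^{2} + 28 \left(-27\right)\right) + 26 \cdot 53 = \left(195 + 729 - 756\right) + 1378 = 168 + 1378 = 1546$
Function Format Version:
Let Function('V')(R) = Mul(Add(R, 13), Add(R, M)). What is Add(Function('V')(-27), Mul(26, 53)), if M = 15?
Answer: 1546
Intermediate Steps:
Function('V')(R) = Mul(Add(13, R), Add(15, R)) (Function('V')(R) = Mul(Add(R, 13), Add(R, 15)) = Mul(Add(13, R), Add(15, R)))
Add(Function('V')(-27), Mul(26, 53)) = Add(Add(195, Pow(-27, 2), Mul(28, -27)), Mul(26, 53)) = Add(Add(195, 729, -756), 1378) = Add(168, 1378) = 1546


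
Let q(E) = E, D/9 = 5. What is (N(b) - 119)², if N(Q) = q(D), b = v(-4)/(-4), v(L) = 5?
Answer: 5476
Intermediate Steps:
D = 45 (D = 9*5 = 45)
b = -5/4 (b = 5/(-4) = 5*(-¼) = -5/4 ≈ -1.2500)
N(Q) = 45
(N(b) - 119)² = (45 - 119)² = (-74)² = 5476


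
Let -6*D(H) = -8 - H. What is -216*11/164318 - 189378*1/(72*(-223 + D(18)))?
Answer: 235460655/19598656 ≈ 12.014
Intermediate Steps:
D(H) = 4/3 + H/6 (D(H) = -(-8 - H)/6 = 4/3 + H/6)
-216*11/164318 - 189378*1/(72*(-223 + D(18))) = -216*11/164318 - 189378*1/(72*(-223 + (4/3 + (⅙)*18))) = -2376*1/164318 - 189378*1/(72*(-223 + (4/3 + 3))) = -108/7469 - 189378*1/(72*(-223 + 13/3)) = -108/7469 - 189378/(72*(-656/3)) = -108/7469 - 189378/(-15744) = -108/7469 - 189378*(-1/15744) = -108/7469 + 31563/2624 = 235460655/19598656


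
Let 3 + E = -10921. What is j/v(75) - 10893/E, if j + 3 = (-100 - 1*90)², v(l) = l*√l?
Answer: 10893/10924 + 36097*√3/1125 ≈ 56.572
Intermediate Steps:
E = -10924 (E = -3 - 10921 = -10924)
v(l) = l^(3/2)
j = 36097 (j = -3 + (-100 - 1*90)² = -3 + (-100 - 90)² = -3 + (-190)² = -3 + 36100 = 36097)
j/v(75) - 10893/E = 36097/(75^(3/2)) - 10893/(-10924) = 36097/((375*√3)) - 10893*(-1/10924) = 36097*(√3/1125) + 10893/10924 = 36097*√3/1125 + 10893/10924 = 10893/10924 + 36097*√3/1125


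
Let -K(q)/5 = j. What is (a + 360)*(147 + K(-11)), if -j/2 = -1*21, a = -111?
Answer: -15687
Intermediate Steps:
j = 42 (j = -(-2)*21 = -2*(-21) = 42)
K(q) = -210 (K(q) = -5*42 = -210)
(a + 360)*(147 + K(-11)) = (-111 + 360)*(147 - 210) = 249*(-63) = -15687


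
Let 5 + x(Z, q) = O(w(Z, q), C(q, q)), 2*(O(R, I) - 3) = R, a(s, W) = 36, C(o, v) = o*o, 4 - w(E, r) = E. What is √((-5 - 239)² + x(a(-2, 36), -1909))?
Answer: √59518 ≈ 243.96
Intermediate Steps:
w(E, r) = 4 - E
C(o, v) = o²
O(R, I) = 3 + R/2
x(Z, q) = -Z/2 (x(Z, q) = -5 + (3 + (4 - Z)/2) = -5 + (3 + (2 - Z/2)) = -5 + (5 - Z/2) = -Z/2)
√((-5 - 239)² + x(a(-2, 36), -1909)) = √((-5 - 239)² - ½*36) = √((-244)² - 18) = √(59536 - 18) = √59518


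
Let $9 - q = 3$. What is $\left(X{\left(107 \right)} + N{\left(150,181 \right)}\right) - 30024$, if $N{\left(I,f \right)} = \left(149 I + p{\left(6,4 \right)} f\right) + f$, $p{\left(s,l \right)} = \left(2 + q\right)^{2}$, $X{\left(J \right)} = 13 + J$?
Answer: $4211$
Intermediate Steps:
$q = 6$ ($q = 9 - 3 = 6$)
$p{\left(s,l \right)} = 64$ ($p{\left(s,l \right)} = \left(2 + 6\right)^{2} = 8^{2} = 64$)
$N{\left(I,f \right)} = 65 f + 149 I$ ($N{\left(I,f \right)} = \left(149 I + 64 f\right) + f = \left(64 f + 149 I\right) + f = 65 f + 149 I$)
$\left(X{\left(107 \right)} + N{\left(150,181 \right)}\right) - 30024 = \left(\left(13 + 107\right) + \left(65 \cdot 181 + 149 \cdot 150\right)\right) - 30024 = \left(120 + \left(11765 + 22350\right)\right) - 30024 = \left(120 + 34115\right) - 30024 = 34235 - 30024 = 4211$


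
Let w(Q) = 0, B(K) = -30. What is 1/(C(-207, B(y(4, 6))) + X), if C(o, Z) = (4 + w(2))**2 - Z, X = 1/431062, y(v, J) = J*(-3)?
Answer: 431062/19828853 ≈ 0.021739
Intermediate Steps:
y(v, J) = -3*J
X = 1/431062 ≈ 2.3199e-6
C(o, Z) = 16 - Z (C(o, Z) = (4 + 0)**2 - Z = 4**2 - Z = 16 - Z)
1/(C(-207, B(y(4, 6))) + X) = 1/((16 - 1*(-30)) + 1/431062) = 1/((16 + 30) + 1/431062) = 1/(46 + 1/431062) = 1/(19828853/431062) = 431062/19828853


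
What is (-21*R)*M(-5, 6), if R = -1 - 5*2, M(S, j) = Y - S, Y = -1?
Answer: 924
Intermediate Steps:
M(S, j) = -1 - S
R = -11 (R = -1 - 10 = -11)
(-21*R)*M(-5, 6) = (-21*(-11))*(-1 - 1*(-5)) = 231*(-1 + 5) = 231*4 = 924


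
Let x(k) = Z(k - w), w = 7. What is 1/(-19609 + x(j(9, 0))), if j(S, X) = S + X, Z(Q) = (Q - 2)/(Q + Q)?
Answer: -1/19609 ≈ -5.0997e-5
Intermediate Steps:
Z(Q) = (-2 + Q)/(2*Q) (Z(Q) = (-2 + Q)/((2*Q)) = (-2 + Q)*(1/(2*Q)) = (-2 + Q)/(2*Q))
x(k) = (-9 + k)/(2*(-7 + k)) (x(k) = (-2 + (k - 1*7))/(2*(k - 1*7)) = (-2 + (k - 7))/(2*(k - 7)) = (-2 + (-7 + k))/(2*(-7 + k)) = (-9 + k)/(2*(-7 + k)))
1/(-19609 + x(j(9, 0))) = 1/(-19609 + (-9 + (9 + 0))/(2*(-7 + (9 + 0)))) = 1/(-19609 + (-9 + 9)/(2*(-7 + 9))) = 1/(-19609 + (1/2)*0/2) = 1/(-19609 + (1/2)*(1/2)*0) = 1/(-19609 + 0) = 1/(-19609) = -1/19609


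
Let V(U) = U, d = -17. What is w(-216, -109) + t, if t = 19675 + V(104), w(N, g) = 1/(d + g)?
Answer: 2492153/126 ≈ 19779.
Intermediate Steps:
w(N, g) = 1/(-17 + g)
t = 19779 (t = 19675 + 104 = 19779)
w(-216, -109) + t = 1/(-17 - 109) + 19779 = 1/(-126) + 19779 = -1/126 + 19779 = 2492153/126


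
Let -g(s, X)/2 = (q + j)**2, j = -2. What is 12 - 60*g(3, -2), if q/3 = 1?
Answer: 132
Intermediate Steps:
q = 3 (q = 3*1 = 3)
g(s, X) = -2 (g(s, X) = -2*(3 - 2)**2 = -2*1**2 = -2*1 = -2)
12 - 60*g(3, -2) = 12 - 60*(-2) = 12 + 120 = 132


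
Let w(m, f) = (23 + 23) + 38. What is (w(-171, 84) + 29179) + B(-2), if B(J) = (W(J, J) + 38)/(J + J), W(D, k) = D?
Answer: 29254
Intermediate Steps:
w(m, f) = 84 (w(m, f) = 46 + 38 = 84)
B(J) = (38 + J)/(2*J) (B(J) = (J + 38)/(J + J) = (38 + J)/((2*J)) = (38 + J)*(1/(2*J)) = (38 + J)/(2*J))
(w(-171, 84) + 29179) + B(-2) = (84 + 29179) + (1/2)*(38 - 2)/(-2) = 29263 + (1/2)*(-1/2)*36 = 29263 - 9 = 29254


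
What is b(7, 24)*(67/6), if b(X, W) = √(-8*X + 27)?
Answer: 67*I*√29/6 ≈ 60.134*I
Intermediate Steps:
b(X, W) = √(27 - 8*X)
b(7, 24)*(67/6) = √(27 - 8*7)*(67/6) = √(27 - 56)*(67*(⅙)) = √(-29)*(67/6) = (I*√29)*(67/6) = 67*I*√29/6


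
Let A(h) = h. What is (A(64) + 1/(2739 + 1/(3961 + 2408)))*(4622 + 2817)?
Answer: 8305395461423/17444692 ≈ 4.7610e+5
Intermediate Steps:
(A(64) + 1/(2739 + 1/(3961 + 2408)))*(4622 + 2817) = (64 + 1/(2739 + 1/(3961 + 2408)))*(4622 + 2817) = (64 + 1/(2739 + 1/6369))*7439 = (64 + 1/(17444692/6369))*7439 = (64 + 6369/17444692)*7439 = (1116466657/17444692)*7439 = 8305395461423/17444692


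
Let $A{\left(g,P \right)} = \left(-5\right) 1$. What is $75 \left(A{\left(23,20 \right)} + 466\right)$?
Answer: $34575$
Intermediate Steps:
$A{\left(g,P \right)} = -5$
$75 \left(A{\left(23,20 \right)} + 466\right) = 75 \left(-5 + 466\right) = 75 \cdot 461 = 34575$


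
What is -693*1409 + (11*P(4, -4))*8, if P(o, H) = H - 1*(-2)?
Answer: -976613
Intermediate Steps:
P(o, H) = 2 + H (P(o, H) = H + 2 = 2 + H)
-693*1409 + (11*P(4, -4))*8 = -693*1409 + (11*(2 - 4))*8 = -976437 + (11*(-2))*8 = -976437 - 22*8 = -976437 - 176 = -976613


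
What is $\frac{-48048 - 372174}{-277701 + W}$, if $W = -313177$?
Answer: $\frac{210111}{295439} \approx 0.71118$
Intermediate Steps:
$\frac{-48048 - 372174}{-277701 + W} = \frac{-48048 - 372174}{-277701 - 313177} = - \frac{420222}{-590878} = \left(-420222\right) \left(- \frac{1}{590878}\right) = \frac{210111}{295439}$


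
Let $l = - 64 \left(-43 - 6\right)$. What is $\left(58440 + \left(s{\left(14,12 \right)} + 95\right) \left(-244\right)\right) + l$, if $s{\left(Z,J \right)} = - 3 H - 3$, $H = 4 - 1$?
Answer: $41324$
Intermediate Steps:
$l = 3136$ ($l = \left(-64\right) \left(-49\right) = 3136$)
$H = 3$
$s{\left(Z,J \right)} = -12$ ($s{\left(Z,J \right)} = \left(-3\right) 3 - 3 = -9 - 3 = -12$)
$\left(58440 + \left(s{\left(14,12 \right)} + 95\right) \left(-244\right)\right) + l = \left(58440 + \left(-12 + 95\right) \left(-244\right)\right) + 3136 = \left(58440 + 83 \left(-244\right)\right) + 3136 = \left(58440 - 20252\right) + 3136 = 38188 + 3136 = 41324$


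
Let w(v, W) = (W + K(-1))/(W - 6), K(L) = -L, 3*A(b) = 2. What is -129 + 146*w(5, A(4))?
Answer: -1397/8 ≈ -174.63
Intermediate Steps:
A(b) = 2/3 (A(b) = (1/3)*2 = 2/3)
w(v, W) = (1 + W)/(-6 + W) (w(v, W) = (W - 1*(-1))/(W - 6) = (W + 1)/(-6 + W) = (1 + W)/(-6 + W))
-129 + 146*w(5, A(4)) = -129 + 146*((1 + 2/3)/(-6 + 2/3)) = -129 + 146*((5/3)/(-16/3)) = -129 + 146*(-3/16*5/3) = -129 + 146*(-5/16) = -129 - 365/8 = -1397/8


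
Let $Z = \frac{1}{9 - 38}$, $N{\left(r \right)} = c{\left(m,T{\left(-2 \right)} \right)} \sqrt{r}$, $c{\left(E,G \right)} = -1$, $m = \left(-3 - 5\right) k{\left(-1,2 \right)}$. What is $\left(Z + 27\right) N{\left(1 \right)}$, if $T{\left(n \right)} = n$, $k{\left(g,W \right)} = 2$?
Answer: $- \frac{782}{29} \approx -26.966$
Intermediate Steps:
$m = -16$ ($m = \left(-3 - 5\right) 2 = \left(-8\right) 2 = -16$)
$N{\left(r \right)} = - \sqrt{r}$
$Z = - \frac{1}{29}$ ($Z = \frac{1}{-29} = - \frac{1}{29} \approx -0.034483$)
$\left(Z + 27\right) N{\left(1 \right)} = \left(- \frac{1}{29} + 27\right) \left(- \sqrt{1}\right) = \frac{782 \left(\left(-1\right) 1\right)}{29} = \frac{782}{29} \left(-1\right) = - \frac{782}{29}$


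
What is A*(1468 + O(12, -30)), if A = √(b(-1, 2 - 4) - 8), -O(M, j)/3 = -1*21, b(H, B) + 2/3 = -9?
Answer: 1531*I*√159/3 ≈ 6435.1*I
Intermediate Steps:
b(H, B) = -29/3 (b(H, B) = -⅔ - 9 = -29/3)
O(M, j) = 63 (O(M, j) = -(-3)*21 = -3*(-21) = 63)
A = I*√159/3 (A = √(-29/3 - 8) = √(-53/3) = I*√159/3 ≈ 4.2032*I)
A*(1468 + O(12, -30)) = (I*√159/3)*(1468 + 63) = (I*√159/3)*1531 = 1531*I*√159/3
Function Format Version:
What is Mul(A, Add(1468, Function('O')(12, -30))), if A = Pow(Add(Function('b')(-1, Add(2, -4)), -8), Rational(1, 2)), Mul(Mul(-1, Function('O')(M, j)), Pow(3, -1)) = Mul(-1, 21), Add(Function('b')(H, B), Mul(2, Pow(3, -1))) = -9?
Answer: Mul(Rational(1531, 3), I, Pow(159, Rational(1, 2))) ≈ Mul(6435.1, I)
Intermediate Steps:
Function('b')(H, B) = Rational(-29, 3) (Function('b')(H, B) = Add(Rational(-2, 3), -9) = Rational(-29, 3))
Function('O')(M, j) = 63 (Function('O')(M, j) = Mul(-3, Mul(-1, 21)) = Mul(-3, -21) = 63)
A = Mul(Rational(1, 3), I, Pow(159, Rational(1, 2))) (A = Pow(Add(Rational(-29, 3), -8), Rational(1, 2)) = Pow(Rational(-53, 3), Rational(1, 2)) = Mul(Rational(1, 3), I, Pow(159, Rational(1, 2))) ≈ Mul(4.2032, I))
Mul(A, Add(1468, Function('O')(12, -30))) = Mul(Mul(Rational(1, 3), I, Pow(159, Rational(1, 2))), Add(1468, 63)) = Mul(Mul(Rational(1, 3), I, Pow(159, Rational(1, 2))), 1531) = Mul(Rational(1531, 3), I, Pow(159, Rational(1, 2)))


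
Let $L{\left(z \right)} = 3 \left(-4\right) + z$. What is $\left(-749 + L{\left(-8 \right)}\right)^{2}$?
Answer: $591361$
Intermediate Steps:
$L{\left(z \right)} = -12 + z$
$\left(-749 + L{\left(-8 \right)}\right)^{2} = \left(-749 - 20\right)^{2} = \left(-769\right)^{2} = 591361$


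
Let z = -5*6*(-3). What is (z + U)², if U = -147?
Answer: 3249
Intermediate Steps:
z = 90 (z = -30*(-3) = 90)
(z + U)² = (90 - 147)² = (-57)² = 3249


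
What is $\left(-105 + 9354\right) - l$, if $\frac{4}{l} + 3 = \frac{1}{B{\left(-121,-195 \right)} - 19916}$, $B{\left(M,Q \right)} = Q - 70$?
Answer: $\frac{140013045}{15136} \approx 9250.3$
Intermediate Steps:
$B{\left(M,Q \right)} = -70 + Q$
$l = - \frac{20181}{15136}$ ($l = \frac{4}{-3 + \frac{1}{\left(-70 - 195\right) - 19916}} = \frac{4}{-3 + \frac{1}{-265 - 19916}} = \frac{4}{-3 + \frac{1}{-20181}} = \frac{4}{-3 - \frac{1}{20181}} = \frac{4}{- \frac{60544}{20181}} = 4 \left(- \frac{20181}{60544}\right) = - \frac{20181}{15136} \approx -1.3333$)
$\left(-105 + 9354\right) - l = \left(-105 + 9354\right) - - \frac{20181}{15136} = 9249 + \frac{20181}{15136} = \frac{140013045}{15136}$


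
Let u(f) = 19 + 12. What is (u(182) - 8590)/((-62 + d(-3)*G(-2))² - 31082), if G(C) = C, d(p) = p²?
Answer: 8559/24682 ≈ 0.34677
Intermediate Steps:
u(f) = 31
(u(182) - 8590)/((-62 + d(-3)*G(-2))² - 31082) = (31 - 8590)/((-62 + (-3)²*(-2))² - 31082) = -8559/((-62 + 9*(-2))² - 31082) = -8559/((-62 - 18)² - 31082) = -8559/((-80)² - 31082) = -8559/(6400 - 31082) = -8559/(-24682) = -8559*(-1/24682) = 8559/24682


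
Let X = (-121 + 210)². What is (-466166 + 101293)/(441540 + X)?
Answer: -364873/449461 ≈ -0.81180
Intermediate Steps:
X = 7921 (X = 89² = 7921)
(-466166 + 101293)/(441540 + X) = (-466166 + 101293)/(441540 + 7921) = -364873/449461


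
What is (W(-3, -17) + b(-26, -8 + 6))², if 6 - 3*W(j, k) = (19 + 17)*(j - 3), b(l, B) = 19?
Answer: 8649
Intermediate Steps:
W(j, k) = 38 - 12*j (W(j, k) = 2 - (19 + 17)*(j - 3)/3 = 2 - 12*(-3 + j) = 2 - (-108 + 36*j)/3 = 2 + (36 - 12*j) = 38 - 12*j)
(W(-3, -17) + b(-26, -8 + 6))² = ((38 - 12*(-3)) + 19)² = ((38 + 36) + 19)² = (74 + 19)² = 93² = 8649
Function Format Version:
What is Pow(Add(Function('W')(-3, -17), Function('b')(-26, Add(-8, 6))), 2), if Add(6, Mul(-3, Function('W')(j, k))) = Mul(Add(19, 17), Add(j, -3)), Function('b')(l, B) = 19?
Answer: 8649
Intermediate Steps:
Function('W')(j, k) = Add(38, Mul(-12, j)) (Function('W')(j, k) = Add(2, Mul(Rational(-1, 3), Mul(Add(19, 17), Add(j, -3)))) = Add(2, Mul(Rational(-1, 3), Mul(36, Add(-3, j)))) = Add(2, Mul(Rational(-1, 3), Add(-108, Mul(36, j)))) = Add(2, Add(36, Mul(-12, j))) = Add(38, Mul(-12, j)))
Pow(Add(Function('W')(-3, -17), Function('b')(-26, Add(-8, 6))), 2) = Pow(Add(Add(38, Mul(-12, -3)), 19), 2) = Pow(Add(Add(38, 36), 19), 2) = Pow(Add(74, 19), 2) = Pow(93, 2) = 8649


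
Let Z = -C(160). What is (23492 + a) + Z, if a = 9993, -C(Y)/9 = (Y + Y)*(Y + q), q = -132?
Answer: 114125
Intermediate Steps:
C(Y) = -18*Y*(-132 + Y) (C(Y) = -9*(Y + Y)*(Y - 132) = -9*2*Y*(-132 + Y) = -18*Y*(-132 + Y))
Z = 80640 (Z = -18*160*(132 - 1*160) = -18*160*(132 - 160) = -18*160*(-28) = -1*(-80640) = 80640)
(23492 + a) + Z = (23492 + 9993) + 80640 = 33485 + 80640 = 114125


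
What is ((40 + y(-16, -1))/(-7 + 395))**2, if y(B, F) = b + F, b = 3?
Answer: 441/37636 ≈ 0.011717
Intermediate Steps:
y(B, F) = 3 + F
((40 + y(-16, -1))/(-7 + 395))**2 = ((40 + (3 - 1))/(-7 + 395))**2 = ((40 + 2)/388)**2 = (42*(1/388))**2 = (21/194)**2 = 441/37636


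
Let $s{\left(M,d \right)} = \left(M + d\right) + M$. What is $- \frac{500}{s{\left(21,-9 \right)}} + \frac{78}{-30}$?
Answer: $- \frac{2929}{165} \approx -17.752$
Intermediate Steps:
$s{\left(M,d \right)} = d + 2 M$
$- \frac{500}{s{\left(21,-9 \right)}} + \frac{78}{-30} = - \frac{500}{-9 + 2 \cdot 21} + \frac{78}{-30} = - \frac{500}{-9 + 42} + 78 \left(- \frac{1}{30}\right) = - \frac{500}{33} - \frac{13}{5} = - \frac{2929}{165}$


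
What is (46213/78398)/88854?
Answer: 46213/6965975892 ≈ 6.6341e-6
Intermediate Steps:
(46213/78398)/88854 = (46213*(1/78398))*(1/88854) = (46213/78398)*(1/88854) = 46213/6965975892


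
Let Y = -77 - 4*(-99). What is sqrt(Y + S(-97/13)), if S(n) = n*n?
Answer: 2*sqrt(15830)/13 ≈ 19.357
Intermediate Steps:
Y = 319 (Y = -77 + 396 = 319)
S(n) = n**2
sqrt(Y + S(-97/13)) = sqrt(319 + (-97/13)**2) = sqrt(319 + 9409/169) = sqrt(63320/169) = 2*sqrt(15830)/13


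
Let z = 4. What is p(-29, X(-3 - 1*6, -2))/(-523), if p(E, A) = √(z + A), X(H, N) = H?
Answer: -I*√5/523 ≈ -0.0042755*I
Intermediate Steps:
p(E, A) = √(4 + A)
p(-29, X(-3 - 1*6, -2))/(-523) = √(4 + (-3 - 1*6))/(-523) = √(4 + (-3 - 6))*(-1/523) = √(4 - 9)*(-1/523) = √(-5)*(-1/523) = (I*√5)*(-1/523) = -I*√5/523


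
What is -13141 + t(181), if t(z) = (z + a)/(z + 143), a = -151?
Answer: -709609/54 ≈ -13141.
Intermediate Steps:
t(z) = (-151 + z)/(143 + z) (t(z) = (z - 151)/(z + 143) = (-151 + z)/(143 + z))
-13141 + t(181) = -13141 + (-151 + 181)/(143 + 181) = -13141 + 30/324 = -13141 + (1/324)*30 = -13141 + 5/54 = -709609/54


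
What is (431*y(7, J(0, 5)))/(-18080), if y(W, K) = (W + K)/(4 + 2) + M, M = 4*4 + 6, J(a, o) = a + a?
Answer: -59909/108480 ≈ -0.55226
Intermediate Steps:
J(a, o) = 2*a
M = 22 (M = 16 + 6 = 22)
y(W, K) = 22 + K/6 + W/6 (y(W, K) = (W + K)/(4 + 2) + 22 = (K + W)/6 + 22 = (K + W)*(⅙) + 22 = (K/6 + W/6) + 22 = 22 + K/6 + W/6)
(431*y(7, J(0, 5)))/(-18080) = (431*(22 + (2*0)/6 + (⅙)*7))/(-18080) = (431*(22 + (⅙)*0 + 7/6))*(-1/18080) = (431*(22 + 0 + 7/6))*(-1/18080) = (431*(139/6))*(-1/18080) = (59909/6)*(-1/18080) = -59909/108480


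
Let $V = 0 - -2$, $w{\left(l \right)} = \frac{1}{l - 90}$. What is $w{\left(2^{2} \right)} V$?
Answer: $- \frac{1}{43} \approx -0.023256$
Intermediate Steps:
$w{\left(l \right)} = \frac{1}{-90 + l}$
$V = 2$ ($V = 0 + 2 = 2$)
$w{\left(2^{2} \right)} V = \frac{1}{-90 + 2^{2}} \cdot 2 = \frac{1}{-90 + 4} \cdot 2 = \frac{1}{-86} \cdot 2 = \left(- \frac{1}{86}\right) 2 = - \frac{1}{43}$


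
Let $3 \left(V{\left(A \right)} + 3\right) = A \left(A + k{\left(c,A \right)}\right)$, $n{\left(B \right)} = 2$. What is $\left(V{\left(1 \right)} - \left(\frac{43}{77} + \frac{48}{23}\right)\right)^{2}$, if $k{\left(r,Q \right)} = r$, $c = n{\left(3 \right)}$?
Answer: $\frac{67683529}{3136441} \approx 21.58$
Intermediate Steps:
$c = 2$
$V{\left(A \right)} = -3 + \frac{A \left(2 + A\right)}{3}$ ($V{\left(A \right)} = -3 + \frac{A \left(A + 2\right)}{3} = -3 + \frac{A \left(2 + A\right)}{3}$)
$\left(V{\left(1 \right)} - \left(\frac{43}{77} + \frac{48}{23}\right)\right)^{2} = \left(\left(-3 + \frac{1^{2}}{3} + \frac{2}{3} \cdot 1\right) - \left(\frac{43}{77} + \frac{48}{23}\right)\right)^{2} = \left(\left(-3 + \frac{1}{3} \cdot 1 + \frac{2}{3}\right) - \frac{4685}{1771}\right)^{2} = \left(\left(-3 + \frac{1}{3} + \frac{2}{3}\right) - \frac{4685}{1771}\right)^{2} = \left(-2 - \frac{4685}{1771}\right)^{2} = \left(- \frac{8227}{1771}\right)^{2} = \frac{67683529}{3136441}$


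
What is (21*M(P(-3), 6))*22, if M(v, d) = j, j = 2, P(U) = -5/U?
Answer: 924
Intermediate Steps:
M(v, d) = 2
(21*M(P(-3), 6))*22 = (21*2)*22 = 42*22 = 924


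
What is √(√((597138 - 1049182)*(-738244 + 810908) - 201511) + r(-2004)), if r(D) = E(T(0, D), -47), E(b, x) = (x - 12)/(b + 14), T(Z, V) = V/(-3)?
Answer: √(-40238 + 465124*I*√32847526727)/682 ≈ 301.03 + 301.03*I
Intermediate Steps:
T(Z, V) = -V/3 (T(Z, V) = V*(-⅓) = -V/3)
E(b, x) = (-12 + x)/(14 + b)
r(D) = -59/(14 - D/3) (r(D) = (-12 - 47)/(14 - D/3) = -59/(14 - D/3))
√(√((597138 - 1049182)*(-738244 + 810908) - 201511) + r(-2004)) = √(√((597138 - 1049182)*(-738244 + 810908) - 201511) + 177/(-42 - 2004)) = √(√(-452044*72664 - 201511) + 177/(-2046)) = √(√(-32847325216 - 201511) + 177*(-1/2046)) = √(√(-32847526727) - 59/682) = √(I*√32847526727 - 59/682) = √(-59/682 + I*√32847526727)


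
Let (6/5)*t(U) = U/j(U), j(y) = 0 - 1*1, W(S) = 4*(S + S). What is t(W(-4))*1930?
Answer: 154400/3 ≈ 51467.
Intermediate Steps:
W(S) = 8*S (W(S) = 4*(2*S) = 8*S)
j(y) = -1 (j(y) = 0 - 1 = -1)
t(U) = -5*U/6 (t(U) = 5*(U/(-1))/6 = 5*(U*(-1))/6 = 5*(-U)/6 = -5*U/6)
t(W(-4))*1930 = -20*(-4)/3*1930 = -⅚*(-32)*1930 = (80/3)*1930 = 154400/3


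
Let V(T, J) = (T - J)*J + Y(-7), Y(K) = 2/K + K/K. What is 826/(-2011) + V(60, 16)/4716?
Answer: -17347649/66387132 ≈ -0.26131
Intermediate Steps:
Y(K) = 1 + 2/K (Y(K) = 2/K + 1 = 1 + 2/K)
V(T, J) = 5/7 + J*(T - J) (V(T, J) = (T - J)*J + (2 - 7)/(-7) = J*(T - J) - 1/7*(-5) = J*(T - J) + 5/7 = 5/7 + J*(T - J))
826/(-2011) + V(60, 16)/4716 = 826/(-2011) + (5/7 - 1*16**2 + 16*60)/4716 = 826*(-1/2011) + (5/7 - 1*256 + 960)*(1/4716) = -826/2011 + (5/7 - 256 + 960)*(1/4716) = -826/2011 + (4933/7)*(1/4716) = -826/2011 + 4933/33012 = -17347649/66387132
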